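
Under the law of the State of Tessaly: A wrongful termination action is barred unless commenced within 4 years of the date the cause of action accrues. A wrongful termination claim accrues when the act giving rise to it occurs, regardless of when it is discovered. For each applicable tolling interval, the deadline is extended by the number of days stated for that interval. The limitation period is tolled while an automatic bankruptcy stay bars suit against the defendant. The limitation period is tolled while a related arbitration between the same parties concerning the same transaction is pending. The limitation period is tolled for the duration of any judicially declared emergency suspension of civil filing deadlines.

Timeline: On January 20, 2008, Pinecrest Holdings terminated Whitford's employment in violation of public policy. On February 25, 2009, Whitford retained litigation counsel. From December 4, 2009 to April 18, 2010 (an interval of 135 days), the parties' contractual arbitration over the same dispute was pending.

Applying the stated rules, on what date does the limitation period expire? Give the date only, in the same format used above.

June 3, 2012

The cause of action accrued on January 20, 2008, the date of the act.
Adding the 4 years base period to January 20, 2008 gives a deadline of January 20, 2012, before any tolling.
Because the pending related arbitration ran from December 4, 2009 to April 18, 2010, the deadline is extended by 135 days to June 3, 2012.
The other events in the timeline have no effect on the limitation period under the stated rules.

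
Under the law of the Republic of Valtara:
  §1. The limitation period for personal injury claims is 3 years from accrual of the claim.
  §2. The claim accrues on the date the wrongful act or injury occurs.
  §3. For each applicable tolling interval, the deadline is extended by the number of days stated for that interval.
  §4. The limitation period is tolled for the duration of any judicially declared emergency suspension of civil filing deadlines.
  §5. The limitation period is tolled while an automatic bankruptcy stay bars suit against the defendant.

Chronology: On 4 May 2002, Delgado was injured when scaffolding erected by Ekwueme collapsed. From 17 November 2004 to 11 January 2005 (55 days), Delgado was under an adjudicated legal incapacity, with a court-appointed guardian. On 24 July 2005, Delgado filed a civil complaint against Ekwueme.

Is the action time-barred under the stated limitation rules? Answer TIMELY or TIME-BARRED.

TIME-BARRED

The claim accrued on 4 May 2002, when the wrongful act occurred.
Adding the 3 years base period to 4 May 2002 gives a deadline of 4 May 2005, before any tolling.
No stated provision tolls the period for the plaintiff's incapacity, so the interval from 17 November 2004 to 11 January 2005 has no effect on the deadline.
The 24 July 2005 filing falls after the 4 May 2005 deadline; the claim is time-barred.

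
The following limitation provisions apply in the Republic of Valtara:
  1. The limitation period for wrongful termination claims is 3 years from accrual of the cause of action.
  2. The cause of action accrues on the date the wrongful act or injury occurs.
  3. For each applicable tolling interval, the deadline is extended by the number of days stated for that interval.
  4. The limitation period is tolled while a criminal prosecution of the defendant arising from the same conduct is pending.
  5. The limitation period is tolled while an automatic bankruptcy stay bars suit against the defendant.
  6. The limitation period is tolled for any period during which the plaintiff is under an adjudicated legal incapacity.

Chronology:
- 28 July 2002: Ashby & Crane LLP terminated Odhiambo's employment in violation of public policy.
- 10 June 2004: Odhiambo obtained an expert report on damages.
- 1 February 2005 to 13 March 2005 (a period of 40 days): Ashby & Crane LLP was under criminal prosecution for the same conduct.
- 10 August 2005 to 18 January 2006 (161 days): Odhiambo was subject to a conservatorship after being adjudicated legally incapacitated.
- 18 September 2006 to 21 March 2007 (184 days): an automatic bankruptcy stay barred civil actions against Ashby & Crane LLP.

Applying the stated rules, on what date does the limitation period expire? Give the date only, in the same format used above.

14 February 2006

The claim accrued on 28 July 2002, when the wrongful act occurred.
3 years from 28 July 2002 is 28 July 2005.
The pending criminal prosecution from 1 February 2005 to 13 March 2005 tolled the period for 40 days, extending the deadline to 6 September 2005.
The plaintiff's legal incapacity from 10 August 2005 to 18 January 2006 tolled the period for 161 days, extending the deadline to 14 February 2006.
The automatic bankruptcy stay starting 18 September 2006 came too late — the period had run on 14 February 2006 — and so does not extend the deadline.
Nothing else in the chronology tolls or restarts the period.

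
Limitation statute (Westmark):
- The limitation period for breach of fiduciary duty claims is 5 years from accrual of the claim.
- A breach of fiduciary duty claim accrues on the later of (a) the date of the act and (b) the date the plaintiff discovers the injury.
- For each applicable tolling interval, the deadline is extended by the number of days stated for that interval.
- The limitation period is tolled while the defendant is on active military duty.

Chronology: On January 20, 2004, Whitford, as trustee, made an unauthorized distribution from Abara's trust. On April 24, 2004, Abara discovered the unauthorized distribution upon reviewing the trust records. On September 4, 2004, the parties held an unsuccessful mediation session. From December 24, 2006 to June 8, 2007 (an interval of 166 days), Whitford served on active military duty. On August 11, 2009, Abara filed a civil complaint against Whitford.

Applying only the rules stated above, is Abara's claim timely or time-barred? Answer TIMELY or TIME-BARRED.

Taking the later of the act (January 20, 2004) and discovery (April 24, 2004), the claim accrued on April 24, 2004.
The untolled deadline — 5 years after April 24, 2004 — is April 24, 2009.
The defendant's active military service from December 24, 2006 to June 8, 2007 tolled the period for 166 days, extending the deadline to October 7, 2009.
The other events in the timeline have no effect on the limitation period under the stated rules.
The August 11, 2009 filing precedes the October 7, 2009 deadline; the claim is timely.

TIMELY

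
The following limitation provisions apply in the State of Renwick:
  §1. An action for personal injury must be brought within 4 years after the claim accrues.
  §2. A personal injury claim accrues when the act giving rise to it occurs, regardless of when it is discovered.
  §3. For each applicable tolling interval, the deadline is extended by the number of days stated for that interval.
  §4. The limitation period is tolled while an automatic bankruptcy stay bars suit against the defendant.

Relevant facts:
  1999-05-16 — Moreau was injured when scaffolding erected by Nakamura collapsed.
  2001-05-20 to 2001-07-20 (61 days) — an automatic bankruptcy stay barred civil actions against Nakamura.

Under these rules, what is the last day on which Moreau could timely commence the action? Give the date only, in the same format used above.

2003-07-16

The limitation period began to run on 1999-05-16.
The untolled deadline — 4 years after 1999-05-16 — is 2003-05-16.
The period was tolled for 61 days by the automatic bankruptcy stay (2001-05-20 to 2001-07-20), pushing the deadline to 2003-07-16.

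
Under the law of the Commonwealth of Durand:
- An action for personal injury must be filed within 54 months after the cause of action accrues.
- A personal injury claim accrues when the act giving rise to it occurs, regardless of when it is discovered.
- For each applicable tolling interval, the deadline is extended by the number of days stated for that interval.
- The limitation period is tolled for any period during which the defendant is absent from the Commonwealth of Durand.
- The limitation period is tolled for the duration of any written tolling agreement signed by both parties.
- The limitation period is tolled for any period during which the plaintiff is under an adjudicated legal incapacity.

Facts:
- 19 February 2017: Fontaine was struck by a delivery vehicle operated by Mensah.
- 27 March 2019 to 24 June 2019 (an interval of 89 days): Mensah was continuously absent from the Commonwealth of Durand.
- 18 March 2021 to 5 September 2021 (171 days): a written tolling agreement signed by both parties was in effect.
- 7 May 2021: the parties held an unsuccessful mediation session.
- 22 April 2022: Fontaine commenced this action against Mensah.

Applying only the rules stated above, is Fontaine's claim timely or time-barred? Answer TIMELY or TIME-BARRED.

TIMELY

The limitation period began to run on 19 February 2017.
54 months from 19 February 2017 is 19 August 2021.
The period was tolled for 89 days by the defendant's absence from the jurisdiction (27 March 2019 to 24 June 2019), pushing the deadline to 16 November 2021.
The written tolling agreement from 18 March 2021 to 5 September 2021 tolled the period for 171 days, extending the deadline to 6 May 2022.
The other events in the timeline have no effect on the limitation period under the stated rules.
The 22 April 2022 filing precedes the 6 May 2022 deadline; the claim is timely.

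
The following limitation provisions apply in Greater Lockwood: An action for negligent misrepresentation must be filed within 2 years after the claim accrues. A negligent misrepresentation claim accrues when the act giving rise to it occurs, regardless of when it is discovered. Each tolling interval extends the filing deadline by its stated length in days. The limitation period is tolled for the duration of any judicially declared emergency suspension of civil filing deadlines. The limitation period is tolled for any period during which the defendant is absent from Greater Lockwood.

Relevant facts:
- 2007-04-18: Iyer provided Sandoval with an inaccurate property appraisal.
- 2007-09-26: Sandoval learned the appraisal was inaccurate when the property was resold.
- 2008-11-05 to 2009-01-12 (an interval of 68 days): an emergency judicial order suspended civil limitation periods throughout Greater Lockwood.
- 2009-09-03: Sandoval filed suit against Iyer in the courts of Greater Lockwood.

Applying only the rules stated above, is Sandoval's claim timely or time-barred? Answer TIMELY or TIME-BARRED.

Because the rule ties accrual to occurrence, the claim accrued on 2007-04-18, not on the 2007-09-26 discovery date.
Adding the 2 years base period to 2007-04-18 gives a deadline of 2009-04-18, before any tolling.
Because the emergency suspension of filing deadlines ran from 2008-11-05 to 2009-01-12, the deadline is extended by 68 days to 2009-06-25.
Filing on 2009-09-03 missed the 2009-06-25 deadline — the action is time-barred.

TIME-BARRED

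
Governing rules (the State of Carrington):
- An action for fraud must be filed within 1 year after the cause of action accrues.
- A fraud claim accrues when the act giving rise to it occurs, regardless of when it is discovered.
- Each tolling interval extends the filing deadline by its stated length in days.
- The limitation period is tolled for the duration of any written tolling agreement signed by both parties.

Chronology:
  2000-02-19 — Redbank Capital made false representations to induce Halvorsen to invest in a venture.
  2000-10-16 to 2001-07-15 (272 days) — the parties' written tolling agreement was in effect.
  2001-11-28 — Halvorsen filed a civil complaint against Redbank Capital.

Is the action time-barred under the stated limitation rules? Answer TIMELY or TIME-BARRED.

TIME-BARRED

The cause of action accrued on 2000-02-19, the date of the act.
The untolled deadline — 1 year after 2000-02-19 — is 2001-02-19.
The period was tolled for 272 days by the written tolling agreement (2000-10-16 to 2001-07-15), pushing the deadline to 2001-11-18.
The 2001-11-28 filing falls after the 2001-11-18 deadline; the claim is time-barred.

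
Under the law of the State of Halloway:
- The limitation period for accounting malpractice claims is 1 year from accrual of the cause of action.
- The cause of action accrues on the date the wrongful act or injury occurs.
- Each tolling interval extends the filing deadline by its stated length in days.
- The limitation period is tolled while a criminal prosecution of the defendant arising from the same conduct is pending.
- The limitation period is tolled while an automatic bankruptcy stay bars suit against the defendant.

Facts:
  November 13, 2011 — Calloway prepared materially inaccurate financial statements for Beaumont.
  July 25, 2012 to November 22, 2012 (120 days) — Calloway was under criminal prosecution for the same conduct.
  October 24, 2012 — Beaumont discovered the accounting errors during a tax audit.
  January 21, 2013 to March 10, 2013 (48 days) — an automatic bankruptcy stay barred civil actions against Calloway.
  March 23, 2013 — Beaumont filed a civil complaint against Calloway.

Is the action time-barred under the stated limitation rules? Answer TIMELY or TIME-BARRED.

The claim accrued on November 13, 2011, when the wrongful act occurred; under the stated occurrence rule the October 24, 2012 discovery does not delay accrual.
The untolled deadline — 1 year after November 13, 2011 — is November 13, 2012.
The pending criminal prosecution from July 25, 2012 to November 22, 2012 tolled the period for 120 days, extending the deadline to March 13, 2013.
The period was tolled for 48 days by the automatic bankruptcy stay (January 21, 2013 to March 10, 2013), pushing the deadline to April 30, 2013.
Beaumont filed on March 23, 2013, before the April 30, 2013 deadline, so the action is timely.

TIMELY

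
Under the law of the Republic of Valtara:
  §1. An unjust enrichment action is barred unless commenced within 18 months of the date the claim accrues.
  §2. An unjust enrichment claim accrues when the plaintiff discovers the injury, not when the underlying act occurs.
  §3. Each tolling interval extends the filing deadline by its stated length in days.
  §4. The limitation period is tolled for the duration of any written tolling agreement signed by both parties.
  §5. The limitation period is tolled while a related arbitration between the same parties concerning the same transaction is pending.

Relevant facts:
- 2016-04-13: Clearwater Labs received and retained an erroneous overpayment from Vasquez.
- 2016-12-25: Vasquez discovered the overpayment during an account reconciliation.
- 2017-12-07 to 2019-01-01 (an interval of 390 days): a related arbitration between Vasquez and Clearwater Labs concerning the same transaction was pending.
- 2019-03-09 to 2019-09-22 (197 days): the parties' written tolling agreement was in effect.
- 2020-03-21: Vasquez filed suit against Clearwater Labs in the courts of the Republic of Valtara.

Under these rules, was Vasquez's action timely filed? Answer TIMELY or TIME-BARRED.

Accrual is tied to discovery, so the period began on 2016-12-25 rather than on 2016-04-13 when the act occurred.
18 months from 2016-12-25 is 2018-06-25.
Because the pending related arbitration ran from 2017-12-07 to 2019-01-01, the deadline is extended by 390 days to 2019-07-20.
The period was tolled for 197 days by the written tolling agreement (2019-03-09 to 2019-09-22), pushing the deadline to 2020-02-02.
The 2020-03-21 filing falls after the 2020-02-02 deadline; the claim is time-barred.

TIME-BARRED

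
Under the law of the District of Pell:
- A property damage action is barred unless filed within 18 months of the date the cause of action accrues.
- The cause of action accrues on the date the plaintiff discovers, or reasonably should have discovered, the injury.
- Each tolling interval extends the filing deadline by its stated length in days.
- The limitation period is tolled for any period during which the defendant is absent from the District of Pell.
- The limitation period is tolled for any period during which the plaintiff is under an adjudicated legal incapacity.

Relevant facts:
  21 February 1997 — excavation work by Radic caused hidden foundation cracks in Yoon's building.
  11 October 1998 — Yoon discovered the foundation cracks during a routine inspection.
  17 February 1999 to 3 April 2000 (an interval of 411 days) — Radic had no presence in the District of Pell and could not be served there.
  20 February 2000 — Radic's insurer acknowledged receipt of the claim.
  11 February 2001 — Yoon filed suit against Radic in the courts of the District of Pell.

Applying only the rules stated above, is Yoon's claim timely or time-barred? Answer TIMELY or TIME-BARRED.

TIMELY

The claim did not accrue until Yoon discovered the injury on 11 October 1998; the 21 February 1997 act date does not start the clock under the stated rule.
The untolled deadline — 18 months after 11 October 1998 — is 11 April 2000.
The period was tolled for 411 days by the defendant's absence from the jurisdiction (17 February 1999 to 3 April 2000), pushing the deadline to 27 May 2001.
Nothing else in the chronology tolls or restarts the period.
Filing on 11 February 2001 beat the 27 May 2001 deadline — the action is timely.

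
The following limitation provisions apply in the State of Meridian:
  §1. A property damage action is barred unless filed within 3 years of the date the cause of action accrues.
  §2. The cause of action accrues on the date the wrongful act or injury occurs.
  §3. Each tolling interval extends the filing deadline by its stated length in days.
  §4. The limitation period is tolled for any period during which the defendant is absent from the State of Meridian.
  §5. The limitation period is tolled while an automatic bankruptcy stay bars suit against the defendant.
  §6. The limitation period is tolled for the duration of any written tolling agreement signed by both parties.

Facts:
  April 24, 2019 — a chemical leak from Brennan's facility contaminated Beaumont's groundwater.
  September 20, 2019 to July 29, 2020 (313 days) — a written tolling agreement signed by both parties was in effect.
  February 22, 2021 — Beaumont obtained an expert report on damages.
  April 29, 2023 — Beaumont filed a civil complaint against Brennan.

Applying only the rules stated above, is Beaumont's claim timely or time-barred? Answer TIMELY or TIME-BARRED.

TIME-BARRED

The cause of action accrued on April 24, 2019, the date of the act.
The untolled deadline — 3 years after April 24, 2019 — is April 24, 2022.
Because the written tolling agreement ran from September 20, 2019 to July 29, 2020, the deadline is extended by 313 days to March 3, 2023.
The other events in the timeline have no effect on the limitation period under the stated rules.
The April 29, 2023 filing falls after the March 3, 2023 deadline; the claim is time-barred.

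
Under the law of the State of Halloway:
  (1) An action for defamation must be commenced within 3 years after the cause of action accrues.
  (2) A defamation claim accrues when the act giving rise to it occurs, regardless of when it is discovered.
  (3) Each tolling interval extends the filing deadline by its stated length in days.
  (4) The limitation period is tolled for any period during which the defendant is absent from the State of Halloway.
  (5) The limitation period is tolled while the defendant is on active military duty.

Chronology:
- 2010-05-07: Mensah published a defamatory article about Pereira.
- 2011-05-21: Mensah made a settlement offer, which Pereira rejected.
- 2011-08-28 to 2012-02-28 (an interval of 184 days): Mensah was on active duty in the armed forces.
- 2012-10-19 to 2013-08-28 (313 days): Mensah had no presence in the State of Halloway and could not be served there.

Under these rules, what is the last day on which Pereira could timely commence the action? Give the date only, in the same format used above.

2014-09-16

The limitation period began to run on 2010-05-07.
The untolled deadline — 3 years after 2010-05-07 — is 2013-05-07.
The defendant's active military service from 2011-08-28 to 2012-02-28 tolled the period for 184 days, extending the deadline to 2013-11-07.
Because the defendant's absence from the jurisdiction ran from 2012-10-19 to 2013-08-28, the deadline is extended by 313 days to 2014-09-16.
The other events in the timeline have no effect on the limitation period under the stated rules.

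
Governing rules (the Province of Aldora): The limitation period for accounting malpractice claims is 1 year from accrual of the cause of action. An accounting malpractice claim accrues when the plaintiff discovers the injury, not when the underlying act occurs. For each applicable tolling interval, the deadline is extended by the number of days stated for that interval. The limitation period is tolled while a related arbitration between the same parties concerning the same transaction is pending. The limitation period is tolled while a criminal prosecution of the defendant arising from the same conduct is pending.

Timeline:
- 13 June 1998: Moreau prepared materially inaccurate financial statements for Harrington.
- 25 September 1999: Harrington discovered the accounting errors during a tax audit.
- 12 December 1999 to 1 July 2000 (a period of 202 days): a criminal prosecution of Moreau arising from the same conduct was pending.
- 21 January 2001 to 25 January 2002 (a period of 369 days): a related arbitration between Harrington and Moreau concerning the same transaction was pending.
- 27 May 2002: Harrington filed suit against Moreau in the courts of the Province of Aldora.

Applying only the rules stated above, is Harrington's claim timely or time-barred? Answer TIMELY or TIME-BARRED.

The claim did not accrue until Harrington discovered the injury on 25 September 1999; the 13 June 1998 act date does not start the clock under the stated rule.
The untolled deadline — 1 year after 25 September 1999 — is 25 September 2000.
The pending criminal prosecution from 12 December 1999 to 1 July 2000 tolled the period for 202 days, extending the deadline to 15 April 2001.
The pending related arbitration from 21 January 2001 to 25 January 2002 tolled the period for 369 days, extending the deadline to 19 April 2002.
Filing on 27 May 2002 missed the 19 April 2002 deadline — the action is time-barred.

TIME-BARRED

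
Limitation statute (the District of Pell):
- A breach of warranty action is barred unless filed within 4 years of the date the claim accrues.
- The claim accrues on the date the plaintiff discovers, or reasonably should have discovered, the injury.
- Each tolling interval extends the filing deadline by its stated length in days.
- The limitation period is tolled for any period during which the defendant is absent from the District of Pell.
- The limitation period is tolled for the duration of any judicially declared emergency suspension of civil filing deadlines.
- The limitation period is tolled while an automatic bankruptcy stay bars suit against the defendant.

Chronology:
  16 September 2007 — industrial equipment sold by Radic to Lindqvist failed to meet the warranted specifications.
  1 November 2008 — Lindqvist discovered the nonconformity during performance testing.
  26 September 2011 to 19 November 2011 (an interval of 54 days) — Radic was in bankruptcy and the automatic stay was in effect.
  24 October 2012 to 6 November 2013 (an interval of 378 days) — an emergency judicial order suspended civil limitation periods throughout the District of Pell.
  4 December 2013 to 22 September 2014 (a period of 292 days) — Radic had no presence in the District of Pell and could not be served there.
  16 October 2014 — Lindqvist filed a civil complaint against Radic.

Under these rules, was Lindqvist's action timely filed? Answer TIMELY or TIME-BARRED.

The claim did not accrue until Lindqvist discovered the injury on 1 November 2008; the 16 September 2007 act date does not start the clock under the stated rule.
Adding the 4 years base period to 1 November 2008 gives a deadline of 1 November 2012, before any tolling.
The automatic bankruptcy stay from 26 September 2011 to 19 November 2011 tolled the period for 54 days, extending the deadline to 25 December 2012.
Because the emergency suspension of filing deadlines ran from 24 October 2012 to 6 November 2013, the deadline is extended by 378 days to 7 January 2014.
The defendant's absence from the jurisdiction from 4 December 2013 to 22 September 2014 tolled the period for 292 days, extending the deadline to 26 October 2014.
Filing on 16 October 2014 beat the 26 October 2014 deadline — the action is timely.

TIMELY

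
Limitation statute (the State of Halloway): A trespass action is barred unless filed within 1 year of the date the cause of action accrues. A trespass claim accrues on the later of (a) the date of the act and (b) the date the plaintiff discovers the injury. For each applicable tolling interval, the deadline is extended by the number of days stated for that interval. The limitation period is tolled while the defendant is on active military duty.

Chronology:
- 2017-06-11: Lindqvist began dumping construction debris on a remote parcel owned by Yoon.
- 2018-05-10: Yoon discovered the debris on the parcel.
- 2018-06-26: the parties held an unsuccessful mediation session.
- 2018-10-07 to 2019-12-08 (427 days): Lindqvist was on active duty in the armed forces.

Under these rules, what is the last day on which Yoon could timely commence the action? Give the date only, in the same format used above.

Because discovery on 2018-05-10 post-dates the 2017-06-11 act, accrual under the later-of rule falls on 2018-05-10.
Adding the 1 year base period to 2018-05-10 gives a deadline of 2019-05-10, before any tolling.
Because the defendant's active military service ran from 2018-10-07 to 2019-12-08, the deadline is extended by 427 days to 2020-07-10.
The other events in the timeline have no effect on the limitation period under the stated rules.

2020-07-10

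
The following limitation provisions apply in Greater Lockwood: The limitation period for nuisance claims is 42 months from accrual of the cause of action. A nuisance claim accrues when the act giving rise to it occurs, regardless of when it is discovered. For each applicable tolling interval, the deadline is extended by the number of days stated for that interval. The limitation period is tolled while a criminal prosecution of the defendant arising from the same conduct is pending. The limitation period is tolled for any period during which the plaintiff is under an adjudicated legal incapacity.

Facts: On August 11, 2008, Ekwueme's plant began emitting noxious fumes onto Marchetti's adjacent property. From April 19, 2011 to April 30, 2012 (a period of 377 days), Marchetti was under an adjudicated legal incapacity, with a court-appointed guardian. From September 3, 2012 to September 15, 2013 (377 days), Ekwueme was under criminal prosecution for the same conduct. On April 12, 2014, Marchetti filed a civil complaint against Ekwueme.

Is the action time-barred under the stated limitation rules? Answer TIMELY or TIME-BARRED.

The limitation period began to run on August 11, 2008.
Adding the 42 months base period to August 11, 2008 gives a deadline of February 11, 2012, before any tolling.
Because the plaintiff's legal incapacity ran from April 19, 2011 to April 30, 2012, the deadline is extended by 377 days to February 22, 2013.
The period was tolled for 377 days by the pending criminal prosecution (September 3, 2012 to September 15, 2013), pushing the deadline to March 6, 2014.
Filing on April 12, 2014 missed the March 6, 2014 deadline — the action is time-barred.

TIME-BARRED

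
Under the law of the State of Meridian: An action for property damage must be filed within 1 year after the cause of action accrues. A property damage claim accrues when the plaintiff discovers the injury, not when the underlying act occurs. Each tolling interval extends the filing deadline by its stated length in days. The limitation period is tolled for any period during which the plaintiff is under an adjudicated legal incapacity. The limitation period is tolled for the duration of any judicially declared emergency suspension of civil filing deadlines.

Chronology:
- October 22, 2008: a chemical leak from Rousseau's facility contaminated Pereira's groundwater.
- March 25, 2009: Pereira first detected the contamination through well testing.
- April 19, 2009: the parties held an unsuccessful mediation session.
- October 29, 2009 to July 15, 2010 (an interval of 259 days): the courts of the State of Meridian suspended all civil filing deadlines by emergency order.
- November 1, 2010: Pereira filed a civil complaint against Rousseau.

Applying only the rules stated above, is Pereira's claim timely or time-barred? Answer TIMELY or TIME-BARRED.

TIMELY

Accrual is tied to discovery, so the period began on March 25, 2009 rather than on October 22, 2008 when the act occurred.
The untolled deadline — 1 year after March 25, 2009 — is March 25, 2010.
The period was tolled for 259 days by the emergency suspension of filing deadlines (October 29, 2009 to July 15, 2010), pushing the deadline to December 9, 2010.
Nothing else in the chronology tolls or restarts the period.
The November 1, 2010 filing precedes the December 9, 2010 deadline; the claim is timely.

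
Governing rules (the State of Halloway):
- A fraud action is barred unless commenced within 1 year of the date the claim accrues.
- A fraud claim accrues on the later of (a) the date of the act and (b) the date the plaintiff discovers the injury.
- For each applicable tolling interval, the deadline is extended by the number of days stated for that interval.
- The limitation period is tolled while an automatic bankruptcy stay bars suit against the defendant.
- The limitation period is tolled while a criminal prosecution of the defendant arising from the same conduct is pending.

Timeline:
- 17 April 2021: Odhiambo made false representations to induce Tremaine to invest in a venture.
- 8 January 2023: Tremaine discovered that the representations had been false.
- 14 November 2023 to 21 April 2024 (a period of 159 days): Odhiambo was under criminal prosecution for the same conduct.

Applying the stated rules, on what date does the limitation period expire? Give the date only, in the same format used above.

15 June 2024

Because discovery on 8 January 2023 post-dates the 17 April 2021 act, accrual under the later-of rule falls on 8 January 2023.
The untolled deadline — 1 year after 8 January 2023 — is 8 January 2024.
The period was tolled for 159 days by the pending criminal prosecution (14 November 2023 to 21 April 2024), pushing the deadline to 15 June 2024.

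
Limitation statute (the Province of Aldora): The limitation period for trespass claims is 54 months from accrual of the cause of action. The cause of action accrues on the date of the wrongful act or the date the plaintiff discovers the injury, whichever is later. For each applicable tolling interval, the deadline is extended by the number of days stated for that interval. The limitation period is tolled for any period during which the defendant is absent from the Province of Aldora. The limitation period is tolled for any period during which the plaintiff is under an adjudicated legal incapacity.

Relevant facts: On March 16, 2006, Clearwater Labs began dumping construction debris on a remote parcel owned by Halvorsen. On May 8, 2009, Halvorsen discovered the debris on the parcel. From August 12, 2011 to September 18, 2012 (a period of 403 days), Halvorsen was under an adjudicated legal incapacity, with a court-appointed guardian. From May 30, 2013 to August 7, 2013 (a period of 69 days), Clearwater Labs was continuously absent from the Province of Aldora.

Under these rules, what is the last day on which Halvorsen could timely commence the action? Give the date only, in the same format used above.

Taking the later of the act (March 16, 2006) and discovery (May 8, 2009), the claim accrued on May 8, 2009.
54 months from May 8, 2009 is November 8, 2013.
Because the plaintiff's legal incapacity ran from August 12, 2011 to September 18, 2012, the deadline is extended by 403 days to December 16, 2014.
Because the defendant's absence from the jurisdiction ran from May 30, 2013 to August 7, 2013, the deadline is extended by 69 days to February 23, 2015.

February 23, 2015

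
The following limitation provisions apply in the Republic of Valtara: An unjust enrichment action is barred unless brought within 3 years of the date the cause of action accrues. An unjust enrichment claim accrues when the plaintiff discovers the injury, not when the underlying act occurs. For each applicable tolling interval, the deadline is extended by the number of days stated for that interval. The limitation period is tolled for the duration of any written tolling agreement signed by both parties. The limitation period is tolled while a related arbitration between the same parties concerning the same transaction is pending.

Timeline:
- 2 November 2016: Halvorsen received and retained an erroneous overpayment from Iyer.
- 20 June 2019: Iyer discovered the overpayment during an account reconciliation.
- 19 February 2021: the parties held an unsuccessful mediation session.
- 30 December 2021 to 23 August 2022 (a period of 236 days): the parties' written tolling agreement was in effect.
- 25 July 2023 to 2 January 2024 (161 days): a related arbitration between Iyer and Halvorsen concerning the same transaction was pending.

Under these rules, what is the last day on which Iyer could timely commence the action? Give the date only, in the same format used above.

11 February 2023

Accrual is tied to discovery, so the period began on 20 June 2019 rather than on 2 November 2016 when the act occurred.
3 years from 20 June 2019 is 20 June 2022.
The written tolling agreement from 30 December 2021 to 23 August 2022 tolled the period for 236 days, extending the deadline to 11 February 2023.
By the time the pending related arbitration began on 25 July 2023, the limitation period had already expired on 11 February 2023; that interval cannot revive it.
The other events in the timeline have no effect on the limitation period under the stated rules.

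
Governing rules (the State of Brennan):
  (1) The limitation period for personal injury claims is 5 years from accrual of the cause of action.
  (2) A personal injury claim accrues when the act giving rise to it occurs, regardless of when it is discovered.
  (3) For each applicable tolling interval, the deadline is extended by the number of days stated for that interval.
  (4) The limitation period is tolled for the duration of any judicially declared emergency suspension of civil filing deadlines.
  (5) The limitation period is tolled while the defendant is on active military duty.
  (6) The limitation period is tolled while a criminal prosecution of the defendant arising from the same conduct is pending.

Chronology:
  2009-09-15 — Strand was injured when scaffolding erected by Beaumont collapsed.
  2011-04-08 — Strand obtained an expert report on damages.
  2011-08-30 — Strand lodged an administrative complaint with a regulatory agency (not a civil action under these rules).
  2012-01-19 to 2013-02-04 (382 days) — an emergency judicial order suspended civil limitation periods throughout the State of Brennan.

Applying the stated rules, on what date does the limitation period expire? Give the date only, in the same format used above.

2015-10-02

The cause of action accrued on 2009-09-15, the date of the act.
5 years from 2009-09-15 is 2014-09-15.
The period was tolled for 382 days by the emergency suspension of filing deadlines (2012-01-19 to 2013-02-04), pushing the deadline to 2015-10-02.
Nothing else in the chronology tolls or restarts the period.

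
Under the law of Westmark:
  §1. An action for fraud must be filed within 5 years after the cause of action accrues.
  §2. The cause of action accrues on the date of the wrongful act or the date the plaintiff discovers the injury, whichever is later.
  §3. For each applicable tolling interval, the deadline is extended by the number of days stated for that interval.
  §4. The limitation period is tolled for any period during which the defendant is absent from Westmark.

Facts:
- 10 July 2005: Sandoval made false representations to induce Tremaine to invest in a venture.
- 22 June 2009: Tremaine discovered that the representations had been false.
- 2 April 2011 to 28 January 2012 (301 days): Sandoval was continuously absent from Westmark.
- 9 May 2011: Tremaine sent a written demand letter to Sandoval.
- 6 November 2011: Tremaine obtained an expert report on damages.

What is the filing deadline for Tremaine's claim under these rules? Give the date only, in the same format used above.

19 April 2015

Taking the later of the act (10 July 2005) and discovery (22 June 2009), the claim accrued on 22 June 2009.
The untolled deadline — 5 years after 22 June 2009 — is 22 June 2014.
The defendant's absence from the jurisdiction from 2 April 2011 to 28 January 2012 tolled the period for 301 days, extending the deadline to 19 April 2015.
None of the other events listed affects the running of the period under the stated rules.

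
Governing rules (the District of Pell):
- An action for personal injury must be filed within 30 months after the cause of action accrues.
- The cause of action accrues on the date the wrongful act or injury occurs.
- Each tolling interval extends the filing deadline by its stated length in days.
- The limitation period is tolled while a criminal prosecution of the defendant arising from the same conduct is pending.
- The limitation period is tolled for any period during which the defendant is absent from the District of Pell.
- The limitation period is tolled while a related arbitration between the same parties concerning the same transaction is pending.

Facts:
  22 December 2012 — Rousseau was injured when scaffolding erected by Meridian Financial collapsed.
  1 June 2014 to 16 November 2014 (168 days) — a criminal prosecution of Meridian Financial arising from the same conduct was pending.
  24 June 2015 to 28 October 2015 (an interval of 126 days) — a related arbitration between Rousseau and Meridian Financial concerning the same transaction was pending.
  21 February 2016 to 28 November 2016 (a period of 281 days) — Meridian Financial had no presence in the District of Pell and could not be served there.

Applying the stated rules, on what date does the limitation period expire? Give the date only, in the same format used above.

The cause of action accrued on 22 December 2012, the date of the act.
The untolled deadline — 30 months after 22 December 2012 — is 22 June 2015.
The pending criminal prosecution from 1 June 2014 to 16 November 2014 tolled the period for 168 days, extending the deadline to 7 December 2015.
The pending related arbitration from 24 June 2015 to 28 October 2015 tolled the period for 126 days, extending the deadline to 11 April 2016.
The defendant's absence from the jurisdiction from 21 February 2016 to 28 November 2016 tolled the period for 281 days, extending the deadline to 17 January 2017.

17 January 2017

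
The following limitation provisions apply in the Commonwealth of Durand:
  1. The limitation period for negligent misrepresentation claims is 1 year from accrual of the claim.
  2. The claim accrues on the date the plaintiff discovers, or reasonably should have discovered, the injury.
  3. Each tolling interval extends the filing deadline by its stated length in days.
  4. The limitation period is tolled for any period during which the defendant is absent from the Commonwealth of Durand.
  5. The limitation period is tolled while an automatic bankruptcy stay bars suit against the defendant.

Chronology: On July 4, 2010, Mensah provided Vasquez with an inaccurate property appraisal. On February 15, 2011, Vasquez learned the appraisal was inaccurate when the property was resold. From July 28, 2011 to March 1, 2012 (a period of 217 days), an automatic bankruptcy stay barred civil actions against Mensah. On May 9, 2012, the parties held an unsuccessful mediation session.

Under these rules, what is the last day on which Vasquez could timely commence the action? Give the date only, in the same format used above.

September 19, 2012

Under the discovery rule, the claim accrued on February 15, 2011, when Vasquez discovered the injury — not on the July 4, 2010 date of the underlying act.
The untolled deadline — 1 year after February 15, 2011 — is February 15, 2012.
Because the automatic bankruptcy stay ran from July 28, 2011 to March 1, 2012, the deadline is extended by 217 days to September 19, 2012.
Nothing else in the chronology tolls or restarts the period.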